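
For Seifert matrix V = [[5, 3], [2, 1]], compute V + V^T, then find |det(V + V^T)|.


Step 1: Form V + V^T where V = [[5, 3], [2, 1]]
  V^T = [[5, 2], [3, 1]]
  V + V^T = [[10, 5], [5, 2]]
Step 2: det(V + V^T) = 10*2 - 5*5
  = 20 - 25 = -5
Step 3: Knot determinant = |det(V + V^T)| = |-5| = 5

5


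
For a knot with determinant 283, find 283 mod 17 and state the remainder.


Step 1: A knot is p-colorable if and only if p divides its determinant.
Step 2: Compute 283 mod 17.
283 = 16 * 17 + 11
Step 3: 283 mod 17 = 11
Step 4: The knot is 17-colorable: no

11


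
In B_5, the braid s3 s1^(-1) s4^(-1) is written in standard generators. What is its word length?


The word length counts the number of generators (including inverses).
Listing each generator: s3, s1^(-1), s4^(-1)
There are 3 generators in this braid word.

3


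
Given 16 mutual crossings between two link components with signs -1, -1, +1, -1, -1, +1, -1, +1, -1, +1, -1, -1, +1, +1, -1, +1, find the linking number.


Step 1: Count positive crossings: 7
Step 2: Count negative crossings: 9
Step 3: Sum of signs = 7 - 9 = -2
Step 4: Linking number = sum/2 = -2/2 = -1

-1


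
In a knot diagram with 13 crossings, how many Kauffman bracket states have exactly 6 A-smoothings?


We choose which 6 of 13 crossings get A-smoothings.
C(13, 6) = 13! / (6! * 7!)
= 1716

1716


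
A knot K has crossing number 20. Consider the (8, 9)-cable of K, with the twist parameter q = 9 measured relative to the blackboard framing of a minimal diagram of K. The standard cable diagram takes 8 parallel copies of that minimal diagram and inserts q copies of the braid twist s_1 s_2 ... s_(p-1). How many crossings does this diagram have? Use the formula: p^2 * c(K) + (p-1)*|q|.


Step 1: Each of the c(K) crossings of the companion diagram becomes p*p = p^2 crossings among the p parallel strands, and each of the |q| twists s_1 s_2 ... s_(p-1) adds (p-1) crossings.
  Crossings = p^2 * c(K) + (p-1)*|q|
Step 2: = 8^2 * 20 + (8-1)*9
Step 3: = 64*20 + 7*9
Step 4: = 1280 + 63 = 1343

1343


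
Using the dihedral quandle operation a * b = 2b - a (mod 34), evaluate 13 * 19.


13 * 19 = 2*19 - 13 mod 34
= 38 - 13 mod 34
= 25 mod 34 = 25

25


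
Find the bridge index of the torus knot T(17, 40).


The bridge number of T(p,q) is min(p,q).
min(17, 40) = 17

17


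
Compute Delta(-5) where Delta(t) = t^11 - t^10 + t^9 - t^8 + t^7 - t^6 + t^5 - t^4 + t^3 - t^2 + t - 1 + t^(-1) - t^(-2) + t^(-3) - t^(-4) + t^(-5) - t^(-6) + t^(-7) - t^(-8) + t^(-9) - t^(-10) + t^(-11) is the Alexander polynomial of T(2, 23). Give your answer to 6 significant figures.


Substituting t = -5 into Delta(t) = t^11 - t^10 + t^9 - t^8 + t^7 - t^6 + t^5 - t^4 + t^3 - t^2 + t - 1 + t^(-1) - t^(-2) + t^(-3) - t^(-4) + t^(-5) - t^(-6) + t^(-7) - t^(-8) + t^(-9) - t^(-10) + t^(-11):
Term values: (-48828125) + (-9765625) + (-1953125) + (-390625) + (-78125) + (-15625) + (-3125) + (-625) + (-125) + (-25) + (-5) + (-1) + (-0.2) + (-0.04) + (-0.008) + (-0.0016) + (-0.00032) + (-6.4e-05) + (-1.28e-05) + (-2.56e-06) + (-5.12e-07) + (-1.024e-07) + (-2.048e-08)
Sum = -61035156.25
Rounded to 6 significant figures: -6.10352e+07

-6.10352e+07


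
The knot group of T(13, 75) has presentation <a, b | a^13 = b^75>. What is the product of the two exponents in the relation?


The relation is a^13 = b^75.
Product of exponents = 13 * 75
= 975

975


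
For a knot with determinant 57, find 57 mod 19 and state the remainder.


Step 1: A knot is p-colorable if and only if p divides its determinant.
Step 2: Compute 57 mod 19.
57 = 3 * 19 + 0
Step 3: 57 mod 19 = 0
Step 4: The knot is 19-colorable: yes

0


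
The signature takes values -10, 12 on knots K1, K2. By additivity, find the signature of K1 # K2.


The signature is additive under connected sum.
signature(K1 # K2) = (-10) + (12)
= 2

2


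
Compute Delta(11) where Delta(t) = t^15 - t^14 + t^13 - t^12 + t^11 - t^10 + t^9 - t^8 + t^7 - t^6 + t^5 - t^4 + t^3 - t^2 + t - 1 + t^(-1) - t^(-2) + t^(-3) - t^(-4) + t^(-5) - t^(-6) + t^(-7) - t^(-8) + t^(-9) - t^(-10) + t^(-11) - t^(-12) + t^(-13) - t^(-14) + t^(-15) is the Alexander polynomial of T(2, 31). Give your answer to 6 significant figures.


Substituting t = 11 into Delta(t) = t^15 - t^14 + t^13 - t^12 + t^11 - t^10 + t^9 - t^8 + t^7 - t^6 + t^5 - t^4 + t^3 - t^2 + t - 1 + t^(-1) - t^(-2) + t^(-3) - t^(-4) + t^(-5) - t^(-6) + t^(-7) - t^(-8) + t^(-9) - t^(-10) + t^(-11) - t^(-12) + t^(-13) - t^(-14) + t^(-15):
Term values: (4177248169415651) + (-379749833583241) + (34522712143931) + (-3138428376721) + (285311670611) + (-25937424601) + (2357947691) + (-214358881) + (19487171) + (-1771561) + (161051) + (-14641) + (1331) + (-121) + (11) + (-1) + (0.0909091) + (-0.00826446) + (0.000751315) + (-6.83013e-05) + (6.20921e-06) + (-5.64474e-07) + (5.13158e-08) + (-4.66507e-09) + (4.24098e-10) + (-3.85543e-11) + (3.50494e-12) + (-3.18631e-13) + (2.89664e-14) + (-2.63331e-15) + (2.39392e-16)
Sum = 3.829144155e+15
Rounded to 6 significant figures: 3.82914e+15

3.82914e+15


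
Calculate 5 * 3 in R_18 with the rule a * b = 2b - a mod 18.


5 * 3 = 2*3 - 5 mod 18
= 6 - 5 mod 18
= 1 mod 18 = 1

1


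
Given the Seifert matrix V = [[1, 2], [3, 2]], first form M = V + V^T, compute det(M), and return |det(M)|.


Step 1: Form V + V^T where V = [[1, 2], [3, 2]]
  V^T = [[1, 3], [2, 2]]
  V + V^T = [[2, 5], [5, 4]]
Step 2: det(V + V^T) = 2*4 - 5*5
  = 8 - 25 = -17
Step 3: Knot determinant = |det(V + V^T)| = |-17| = 17

17


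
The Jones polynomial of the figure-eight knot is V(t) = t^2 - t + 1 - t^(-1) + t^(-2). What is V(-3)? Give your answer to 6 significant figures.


Substituting t = -3 into V(t) = t^2 - t + 1 - t^(-1) + t^(-2):
  (+)t^(2) = 9
  (-)t^(1) = 3
  (+)t^(0) = 1
  (-)t^(-1) = 0.333333
  (+)t^(-2) = 0.111111
Sum = (9) + (3) + (1) + (0.333333) + (0.111111)
= 13.44444444
Rounded to 6 significant figures: 13.4444

13.4444


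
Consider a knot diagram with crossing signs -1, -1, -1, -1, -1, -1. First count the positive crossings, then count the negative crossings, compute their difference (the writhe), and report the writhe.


Step 1: Count positive crossings (+1).
Positive crossings: 0
Step 2: Count negative crossings (-1).
Negative crossings: 6
Step 3: Writhe = (positive) - (negative)
w = 0 - 6 = -6
Step 4: |w| = 6, and w is negative

-6


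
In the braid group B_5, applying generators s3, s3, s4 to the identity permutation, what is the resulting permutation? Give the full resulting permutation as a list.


Starting with identity [1, 2, 3, 4, 5].
Apply generators in sequence:
  After s3: [1, 2, 4, 3, 5]
  After s3: [1, 2, 3, 4, 5]
  After s4: [1, 2, 3, 5, 4]
Final permutation: [1, 2, 3, 5, 4]

[1, 2, 3, 5, 4]


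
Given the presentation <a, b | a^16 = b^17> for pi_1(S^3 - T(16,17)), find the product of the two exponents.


The relation is a^16 = b^17.
Product of exponents = 16 * 17
= 272

272


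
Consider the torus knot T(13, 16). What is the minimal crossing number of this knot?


For a torus knot T(p, q) with gcd(p,q)=1,
the crossing number is min(p*(q-1), q*(p-1)).
p*(q-1) = 13*15 = 195
q*(p-1) = 16*12 = 192
min(195, 192) = 192

192


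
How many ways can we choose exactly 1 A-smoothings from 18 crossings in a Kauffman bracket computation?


We choose which 1 of 18 crossings get A-smoothings.
C(18, 1) = 18! / (1! * 17!)
= 18

18


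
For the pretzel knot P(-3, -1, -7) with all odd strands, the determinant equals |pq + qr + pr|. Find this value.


Step 1: Compute pq + qr + pr.
pq = (-3)*(-1) = 3
qr = (-1)*(-7) = 7
pr = (-3)*(-7) = 21
pq + qr + pr = 3 + 7 + 21 = 31
Step 2: Take absolute value.
det(P(-3,-1,-7)) = |31| = 31

31


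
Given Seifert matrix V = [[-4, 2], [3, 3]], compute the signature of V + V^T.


Step 1: V + V^T = [[-8, 5], [5, 6]]
Step 2: trace = -2, det = -73
Step 3: Discriminant = (-2)^2 - 4*(-73) = 296
Step 4: Eigenvalues: 7.60233, -9.60233
Step 5: Signature = (# positive eigenvalues) - (# negative eigenvalues) = 0

0


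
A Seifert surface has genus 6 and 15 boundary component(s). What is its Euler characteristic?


chi = 2 - 2g - b
= 2 - 2*6 - 15
= 2 - 12 - 15 = -25

-25


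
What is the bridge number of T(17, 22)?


The bridge number of T(p,q) is min(p,q).
min(17, 22) = 17

17


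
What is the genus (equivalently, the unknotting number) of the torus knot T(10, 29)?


For a torus knot T(p,q), both the unknotting number and genus equal (p-1)(q-1)/2.
= (10-1)(29-1)/2
= 9*28/2
= 252/2 = 126

126


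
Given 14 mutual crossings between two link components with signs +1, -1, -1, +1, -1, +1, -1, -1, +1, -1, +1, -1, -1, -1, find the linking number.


Step 1: Count positive crossings: 5
Step 2: Count negative crossings: 9
Step 3: Sum of signs = 5 - 9 = -4
Step 4: Linking number = sum/2 = -4/2 = -2

-2


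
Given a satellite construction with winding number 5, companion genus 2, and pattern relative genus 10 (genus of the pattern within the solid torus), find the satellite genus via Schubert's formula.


Schubert: g(satellite) = g_rel(pattern) + |winding| * g(companion),
where g_rel(pattern) is the genus of the pattern relative to the solid torus.
= 10 + 5 * 2
= 10 + 10 = 20

20


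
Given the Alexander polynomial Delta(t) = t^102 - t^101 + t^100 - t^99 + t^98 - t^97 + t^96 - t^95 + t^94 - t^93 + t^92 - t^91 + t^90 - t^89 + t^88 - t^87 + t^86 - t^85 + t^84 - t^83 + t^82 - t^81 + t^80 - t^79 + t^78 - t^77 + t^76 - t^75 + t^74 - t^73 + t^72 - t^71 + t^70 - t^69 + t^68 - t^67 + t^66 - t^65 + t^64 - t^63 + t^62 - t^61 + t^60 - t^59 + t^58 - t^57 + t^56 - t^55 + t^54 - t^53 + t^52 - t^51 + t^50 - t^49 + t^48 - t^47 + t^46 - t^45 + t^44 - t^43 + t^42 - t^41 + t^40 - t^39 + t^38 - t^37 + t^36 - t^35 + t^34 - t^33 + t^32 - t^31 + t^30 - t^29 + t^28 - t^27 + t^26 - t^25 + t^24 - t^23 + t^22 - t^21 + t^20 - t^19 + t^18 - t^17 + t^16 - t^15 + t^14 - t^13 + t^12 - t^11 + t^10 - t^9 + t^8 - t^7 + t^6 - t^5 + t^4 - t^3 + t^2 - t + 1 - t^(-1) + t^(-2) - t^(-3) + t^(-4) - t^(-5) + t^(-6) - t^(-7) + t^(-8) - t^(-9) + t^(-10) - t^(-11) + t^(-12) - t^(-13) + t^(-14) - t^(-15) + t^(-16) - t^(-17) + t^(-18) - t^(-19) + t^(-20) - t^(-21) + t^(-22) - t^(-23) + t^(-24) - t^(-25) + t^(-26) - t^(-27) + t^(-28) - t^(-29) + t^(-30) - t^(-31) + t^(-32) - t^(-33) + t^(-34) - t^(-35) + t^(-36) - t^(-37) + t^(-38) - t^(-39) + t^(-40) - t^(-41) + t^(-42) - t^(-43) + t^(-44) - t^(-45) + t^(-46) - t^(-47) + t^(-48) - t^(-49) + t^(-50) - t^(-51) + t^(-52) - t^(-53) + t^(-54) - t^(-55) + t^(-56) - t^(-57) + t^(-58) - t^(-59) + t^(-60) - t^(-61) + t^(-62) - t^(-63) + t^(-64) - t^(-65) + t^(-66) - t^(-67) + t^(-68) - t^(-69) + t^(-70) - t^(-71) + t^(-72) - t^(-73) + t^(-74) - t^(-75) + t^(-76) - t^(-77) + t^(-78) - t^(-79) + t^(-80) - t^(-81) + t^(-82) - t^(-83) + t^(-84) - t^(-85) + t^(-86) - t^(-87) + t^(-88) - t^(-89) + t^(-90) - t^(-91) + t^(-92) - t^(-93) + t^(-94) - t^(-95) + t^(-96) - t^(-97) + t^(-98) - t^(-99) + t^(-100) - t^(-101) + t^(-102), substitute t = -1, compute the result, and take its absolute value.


Step 1: The polynomial has 205 terms with alternating signs, exponents from 102 down to -102.
Step 2: Substitute t = -1. The i-th term has coefficient (-1)^i and exponent (m-i),
  so its value is (-1)^i * (-1)^(m-i) = (-1)^m = 1 for every i.
Step 3: All 205 terms equal 1, so Delta(-1) = 205 * (1) = 205
Step 4: |Delta(-1)| = 205

205


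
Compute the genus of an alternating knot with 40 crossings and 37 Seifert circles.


For alternating knots, g = (c - s + 1)/2.
= (40 - 37 + 1)/2
= 4/2 = 2

2


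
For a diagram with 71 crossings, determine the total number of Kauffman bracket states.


Each crossing contributes 2 choices (A-smoothing or B-smoothing).
Total states = 2^71 = 2361183241434822606848

2361183241434822606848


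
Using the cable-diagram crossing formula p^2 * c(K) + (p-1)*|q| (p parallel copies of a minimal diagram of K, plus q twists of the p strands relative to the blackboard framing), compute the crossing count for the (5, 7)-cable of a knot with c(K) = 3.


Step 1: Each of the c(K) crossings of the companion diagram becomes p*p = p^2 crossings among the p parallel strands, and each of the |q| twists s_1 s_2 ... s_(p-1) adds (p-1) crossings.
  Crossings = p^2 * c(K) + (p-1)*|q|
Step 2: = 5^2 * 3 + (5-1)*7
Step 3: = 25*3 + 4*7
Step 4: = 75 + 28 = 103

103


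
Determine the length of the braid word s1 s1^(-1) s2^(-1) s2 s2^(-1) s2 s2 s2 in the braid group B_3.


The word length counts the number of generators (including inverses).
Listing each generator: s1, s1^(-1), s2^(-1), s2, s2^(-1), s2, s2, s2
There are 8 generators in this braid word.

8


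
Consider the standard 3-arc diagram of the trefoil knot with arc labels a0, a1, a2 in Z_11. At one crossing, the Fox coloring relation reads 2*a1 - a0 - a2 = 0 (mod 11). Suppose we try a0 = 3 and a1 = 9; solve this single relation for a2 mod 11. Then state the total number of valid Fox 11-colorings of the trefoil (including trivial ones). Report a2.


Step 1: Apply the given crossing relation 2*a1 - a0 - a2 = 0 (mod 11).
  a2 = 2*a1 - a0 mod 11
  a2 = 2*9 - 3 mod 11
  a2 = 18 - 3 mod 11
  a2 = 15 mod 11 = 4
Step 2: The trefoil has determinant 3.
  Number of Fox p-colorings (p prime) is p^2 if p = 3, else p.
  Since 11 does not divide 3, only trivial (constant) colorings exist.
  (So the trial a0 = 3, a1 = 9 with a0 != a1 does NOT extend to a valid coloring of the whole trefoil: the other two crossing relations require 3*(a1 - a0) = 0 (mod 11), which fails.)
  Total colorings = 11
Step 3: a2 = 4, total Fox 11-colorings = 11

4


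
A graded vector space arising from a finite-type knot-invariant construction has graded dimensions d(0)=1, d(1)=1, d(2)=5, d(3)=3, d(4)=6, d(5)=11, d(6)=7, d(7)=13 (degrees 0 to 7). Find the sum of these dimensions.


Total dimension = d(0) + d(1) + ... + d(7)
= 1 + 1 + 5 + 3 + 6 + 11 + 7 + 13
= 47

47


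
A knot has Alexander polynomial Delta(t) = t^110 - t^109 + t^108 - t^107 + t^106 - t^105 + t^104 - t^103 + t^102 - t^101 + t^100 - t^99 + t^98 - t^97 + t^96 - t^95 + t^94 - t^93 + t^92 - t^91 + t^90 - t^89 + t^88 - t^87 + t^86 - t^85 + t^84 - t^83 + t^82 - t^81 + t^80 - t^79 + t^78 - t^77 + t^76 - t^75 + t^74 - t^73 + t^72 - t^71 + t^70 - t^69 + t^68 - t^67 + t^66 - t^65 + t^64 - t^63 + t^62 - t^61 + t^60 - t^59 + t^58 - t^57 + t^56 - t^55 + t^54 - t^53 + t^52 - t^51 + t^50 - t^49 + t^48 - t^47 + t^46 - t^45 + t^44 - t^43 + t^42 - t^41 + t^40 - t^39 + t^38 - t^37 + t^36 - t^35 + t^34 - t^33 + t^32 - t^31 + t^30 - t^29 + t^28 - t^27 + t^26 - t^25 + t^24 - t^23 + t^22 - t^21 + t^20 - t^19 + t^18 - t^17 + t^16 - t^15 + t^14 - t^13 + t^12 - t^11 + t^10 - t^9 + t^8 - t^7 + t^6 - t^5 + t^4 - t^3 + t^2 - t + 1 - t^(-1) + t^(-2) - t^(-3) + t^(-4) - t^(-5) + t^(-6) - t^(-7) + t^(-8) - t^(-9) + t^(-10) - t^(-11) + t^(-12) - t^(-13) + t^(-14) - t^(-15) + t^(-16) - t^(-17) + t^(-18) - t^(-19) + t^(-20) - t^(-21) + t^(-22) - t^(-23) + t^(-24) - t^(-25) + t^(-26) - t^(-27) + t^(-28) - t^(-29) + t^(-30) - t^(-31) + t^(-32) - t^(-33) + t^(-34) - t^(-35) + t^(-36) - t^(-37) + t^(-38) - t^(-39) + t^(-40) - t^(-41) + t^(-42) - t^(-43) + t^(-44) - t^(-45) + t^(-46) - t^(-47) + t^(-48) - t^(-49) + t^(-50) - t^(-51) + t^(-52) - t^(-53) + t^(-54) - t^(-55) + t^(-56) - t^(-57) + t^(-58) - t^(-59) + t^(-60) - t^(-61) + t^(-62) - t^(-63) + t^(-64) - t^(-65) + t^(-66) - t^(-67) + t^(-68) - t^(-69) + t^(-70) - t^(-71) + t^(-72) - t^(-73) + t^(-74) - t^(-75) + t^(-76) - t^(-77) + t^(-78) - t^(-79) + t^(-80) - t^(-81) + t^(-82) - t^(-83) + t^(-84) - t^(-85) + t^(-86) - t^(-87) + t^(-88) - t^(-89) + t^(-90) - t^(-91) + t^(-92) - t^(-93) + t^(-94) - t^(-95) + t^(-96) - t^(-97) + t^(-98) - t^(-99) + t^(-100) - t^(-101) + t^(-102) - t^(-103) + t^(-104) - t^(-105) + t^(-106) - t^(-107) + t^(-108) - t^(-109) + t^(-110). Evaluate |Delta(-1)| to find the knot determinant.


Step 1: The polynomial has 221 terms with alternating signs, exponents from 110 down to -110.
Step 2: Substitute t = -1. The i-th term has coefficient (-1)^i and exponent (m-i),
  so its value is (-1)^i * (-1)^(m-i) = (-1)^m = 1 for every i.
Step 3: All 221 terms equal 1, so Delta(-1) = 221 * (1) = 221
Step 4: |Delta(-1)| = 221

221


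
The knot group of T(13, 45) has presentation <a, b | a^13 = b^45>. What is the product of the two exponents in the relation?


The relation is a^13 = b^45.
Product of exponents = 13 * 45
= 585

585


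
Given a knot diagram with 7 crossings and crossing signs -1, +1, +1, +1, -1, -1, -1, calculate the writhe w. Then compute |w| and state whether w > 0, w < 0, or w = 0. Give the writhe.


Step 1: Count positive crossings (+1).
Positive crossings: 3
Step 2: Count negative crossings (-1).
Negative crossings: 4
Step 3: Writhe = (positive) - (negative)
w = 3 - 4 = -1
Step 4: |w| = 1, and w is negative

-1


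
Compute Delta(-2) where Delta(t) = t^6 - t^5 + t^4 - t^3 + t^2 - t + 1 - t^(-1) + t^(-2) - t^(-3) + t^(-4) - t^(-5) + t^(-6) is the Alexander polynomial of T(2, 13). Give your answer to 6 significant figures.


Substituting t = -2 into Delta(t) = t^6 - t^5 + t^4 - t^3 + t^2 - t + 1 - t^(-1) + t^(-2) - t^(-3) + t^(-4) - t^(-5) + t^(-6):
Term values: (64) + (32) + (16) + (8) + (4) + (2) + (1) + (0.5) + (0.25) + (0.125) + (0.0625) + (0.03125) + (0.015625)
Sum = 127.984375
Rounded to 6 significant figures: 127.984

127.984


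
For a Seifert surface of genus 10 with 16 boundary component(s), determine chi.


chi = 2 - 2g - b
= 2 - 2*10 - 16
= 2 - 20 - 16 = -34

-34


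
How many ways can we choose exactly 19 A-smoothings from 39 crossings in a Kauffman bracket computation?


We choose which 19 of 39 crossings get A-smoothings.
C(39, 19) = 39! / (19! * 20!)
= 68923264410

68923264410


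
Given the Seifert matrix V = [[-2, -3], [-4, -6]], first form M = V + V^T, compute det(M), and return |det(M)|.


Step 1: Form V + V^T where V = [[-2, -3], [-4, -6]]
  V^T = [[-2, -4], [-3, -6]]
  V + V^T = [[-4, -7], [-7, -12]]
Step 2: det(V + V^T) = (-4)*(-12) - (-7)*(-7)
  = 48 - 49 = -1
Step 3: Knot determinant = |det(V + V^T)| = |-1| = 1

1


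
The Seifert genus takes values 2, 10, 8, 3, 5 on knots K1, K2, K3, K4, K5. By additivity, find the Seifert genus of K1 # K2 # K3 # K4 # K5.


The Seifert genus is additive under connected sum.
Seifert genus(K1 # K2 # K3 # K4 # K5) = (2) + (10) + (8) + (3) + (5)
= 28

28


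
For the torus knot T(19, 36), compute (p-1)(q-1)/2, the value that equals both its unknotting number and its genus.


For a torus knot T(p,q), both the unknotting number and genus equal (p-1)(q-1)/2.
= (19-1)(36-1)/2
= 18*35/2
= 630/2 = 315

315


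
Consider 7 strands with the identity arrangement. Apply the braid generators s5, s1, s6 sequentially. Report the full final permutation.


Starting with identity [1, 2, 3, 4, 5, 6, 7].
Apply generators in sequence:
  After s5: [1, 2, 3, 4, 6, 5, 7]
  After s1: [2, 1, 3, 4, 6, 5, 7]
  After s6: [2, 1, 3, 4, 6, 7, 5]
Final permutation: [2, 1, 3, 4, 6, 7, 5]

[2, 1, 3, 4, 6, 7, 5]


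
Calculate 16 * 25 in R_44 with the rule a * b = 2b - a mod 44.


16 * 25 = 2*25 - 16 mod 44
= 50 - 16 mod 44
= 34 mod 44 = 34

34


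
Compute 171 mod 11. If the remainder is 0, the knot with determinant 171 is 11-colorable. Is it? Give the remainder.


Step 1: A knot is p-colorable if and only if p divides its determinant.
Step 2: Compute 171 mod 11.
171 = 15 * 11 + 6
Step 3: 171 mod 11 = 6
Step 4: The knot is 11-colorable: no

6


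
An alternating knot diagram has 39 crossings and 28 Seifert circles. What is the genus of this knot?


For alternating knots, g = (c - s + 1)/2.
= (39 - 28 + 1)/2
= 12/2 = 6

6


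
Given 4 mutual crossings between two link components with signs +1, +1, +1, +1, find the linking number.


Step 1: Count positive crossings: 4
Step 2: Count negative crossings: 0
Step 3: Sum of signs = 4 - 0 = 4
Step 4: Linking number = sum/2 = 4/2 = 2

2


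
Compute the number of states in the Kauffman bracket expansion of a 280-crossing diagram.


Each crossing contributes 2 choices (A-smoothing or B-smoothing).
Total states = 2^280 = 1942668892225729070919461906823518906642406839052139521251812409738904285205208498176

1942668892225729070919461906823518906642406839052139521251812409738904285205208498176


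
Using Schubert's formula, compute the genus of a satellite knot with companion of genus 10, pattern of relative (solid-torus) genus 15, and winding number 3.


Schubert: g(satellite) = g_rel(pattern) + |winding| * g(companion),
where g_rel(pattern) is the genus of the pattern relative to the solid torus.
= 15 + 3 * 10
= 15 + 30 = 45

45


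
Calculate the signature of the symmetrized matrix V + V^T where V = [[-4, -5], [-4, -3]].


Step 1: V + V^T = [[-8, -9], [-9, -6]]
Step 2: trace = -14, det = -33
Step 3: Discriminant = (-14)^2 - 4*(-33) = 328
Step 4: Eigenvalues: 2.05539, -16.0554
Step 5: Signature = (# positive eigenvalues) - (# negative eigenvalues) = 0

0


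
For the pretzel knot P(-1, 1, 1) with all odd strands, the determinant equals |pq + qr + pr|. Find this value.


Step 1: Compute pq + qr + pr.
pq = (-1)*1 = -1
qr = 1*1 = 1
pr = (-1)*1 = -1
pq + qr + pr = -1 + 1 + (-1) = -1
Step 2: Take absolute value.
det(P(-1,1,1)) = |-1| = 1

1


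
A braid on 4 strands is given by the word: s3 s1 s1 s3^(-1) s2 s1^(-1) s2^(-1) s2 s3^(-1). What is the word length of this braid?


The word length counts the number of generators (including inverses).
Listing each generator: s3, s1, s1, s3^(-1), s2, s1^(-1), s2^(-1), s2, s3^(-1)
There are 9 generators in this braid word.

9


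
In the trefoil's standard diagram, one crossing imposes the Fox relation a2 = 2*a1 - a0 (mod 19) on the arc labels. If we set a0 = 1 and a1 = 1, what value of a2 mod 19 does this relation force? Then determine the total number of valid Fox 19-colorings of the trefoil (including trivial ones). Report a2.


Step 1: Apply the given crossing relation 2*a1 - a0 - a2 = 0 (mod 19).
  a2 = 2*a1 - a0 mod 19
  a2 = 2*1 - 1 mod 19
  a2 = 2 - 1 mod 19
  a2 = 1 mod 19 = 1
Step 2: The trefoil has determinant 3.
  Number of Fox p-colorings (p prime) is p^2 if p = 3, else p.
  Since 19 does not divide 3, only trivial (constant) colorings exist.
  (Here a0 = a1 = a2 = 1, the constant coloring, which is valid.)
  Total colorings = 19
Step 3: a2 = 1, total Fox 19-colorings = 19

1


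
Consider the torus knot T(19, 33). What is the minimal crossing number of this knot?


For a torus knot T(p, q) with gcd(p,q)=1,
the crossing number is min(p*(q-1), q*(p-1)).
p*(q-1) = 19*32 = 608
q*(p-1) = 33*18 = 594
min(608, 594) = 594

594


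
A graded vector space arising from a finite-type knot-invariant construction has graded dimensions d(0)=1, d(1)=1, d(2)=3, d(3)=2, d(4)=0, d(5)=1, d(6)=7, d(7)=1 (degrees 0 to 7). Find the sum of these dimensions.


Total dimension = d(0) + d(1) + ... + d(7)
= 1 + 1 + 3 + 2 + 0 + 1 + 7 + 1
= 16

16


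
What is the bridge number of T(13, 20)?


The bridge number of T(p,q) is min(p,q).
min(13, 20) = 13

13


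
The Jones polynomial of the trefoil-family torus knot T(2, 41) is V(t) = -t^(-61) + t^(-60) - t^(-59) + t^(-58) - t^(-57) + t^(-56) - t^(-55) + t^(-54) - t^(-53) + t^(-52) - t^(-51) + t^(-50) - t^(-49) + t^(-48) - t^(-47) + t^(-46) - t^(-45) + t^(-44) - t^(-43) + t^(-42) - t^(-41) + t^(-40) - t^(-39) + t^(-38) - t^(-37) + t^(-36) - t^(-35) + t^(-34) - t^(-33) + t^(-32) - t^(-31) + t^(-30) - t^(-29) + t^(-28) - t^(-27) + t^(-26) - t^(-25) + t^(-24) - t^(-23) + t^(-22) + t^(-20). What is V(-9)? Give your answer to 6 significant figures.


Substituting t = -9 into V(t) = -t^(-61) + t^(-60) - t^(-59) + t^(-58) - t^(-57) + t^(-56) - t^(-55) + t^(-54) - t^(-53) + t^(-52) - t^(-51) + t^(-50) - t^(-49) + t^(-48) - t^(-47) + t^(-46) - t^(-45) + t^(-44) - t^(-43) + t^(-42) - t^(-41) + t^(-40) - t^(-39) + t^(-38) - t^(-37) + t^(-36) - t^(-35) + t^(-34) - t^(-33) + t^(-32) - t^(-31) + t^(-30) - t^(-29) + t^(-28) - t^(-27) + t^(-26) - t^(-25) + t^(-24) - t^(-23) + t^(-22) + t^(-20):
  (-)t^(-61) = 6.18311e-59
  (+)t^(-60) = 5.5648e-58
  (-)t^(-59) = 5.00832e-57
  (+)t^(-58) = 4.50749e-56
  (-)t^(-57) = 4.05674e-55
  (+)t^(-56) = 3.65106e-54
  (-)t^(-55) = 3.28596e-53
  (+)t^(-54) = 2.95736e-52
  (-)t^(-53) = 2.66163e-51
  (+)t^(-52) = 2.39546e-50
  (-)t^(-51) = 2.15592e-49
  (+)t^(-50) = 1.94033e-48
  (-)t^(-49) = 1.74629e-47
  (+)t^(-48) = 1.57166e-46
  (-)t^(-47) = 1.4145e-45
  (+)t^(-46) = 1.27305e-44
  (-)t^(-45) = 1.14574e-43
  (+)t^(-44) = 1.03117e-42
  (-)t^(-43) = 9.28052e-42
  (+)t^(-42) = 8.35246e-41
  (-)t^(-41) = 7.51722e-40
  (+)t^(-40) = 6.7655e-39
  (-)t^(-39) = 6.08895e-38
  (+)t^(-38) = 5.48005e-37
  (-)t^(-37) = 4.93205e-36
  (+)t^(-36) = 4.43884e-35
  (-)t^(-35) = 3.99496e-34
  (+)t^(-34) = 3.59546e-33
  (-)t^(-33) = 3.23592e-32
  (+)t^(-32) = 2.91232e-31
  (-)t^(-31) = 2.62109e-30
  (+)t^(-30) = 2.35898e-29
  (-)t^(-29) = 2.12308e-28
  (+)t^(-28) = 1.91078e-27
  (-)t^(-27) = 1.7197e-26
  (+)t^(-26) = 1.54773e-25
  (-)t^(-25) = 1.39296e-24
  (+)t^(-24) = 1.25366e-23
  (-)t^(-23) = 1.12829e-22
  (+)t^(-22) = 1.01546e-21
  (+)t^(-20) = 8.22526e-20
Sum = (6.18311e-59) + (5.5648e-58) + (5.00832e-57) + (4.50749e-56) + (4.05674e-55) + (3.65106e-54) + (3.28596e-53) + (2.95736e-52) + (2.66163e-51) + (2.39546e-50) + (2.15592e-49) + (1.94033e-48) + (1.74629e-47) + (1.57166e-46) + (1.4145e-45) + (1.27305e-44) + (1.14574e-43) + (1.03117e-42) + (9.28052e-42) + (8.35246e-41) + (7.51722e-40) + (6.7655e-39) + (6.08895e-38) + (5.48005e-37) + (4.93205e-36) + (4.43884e-35) + (3.99496e-34) + (3.59546e-33) + (3.23592e-32) + (2.91232e-31) + (2.62109e-30) + (2.35898e-29) + (2.12308e-28) + (1.91078e-27) + (1.7197e-26) + (1.54773e-25) + (1.39296e-24) + (1.25366e-23) + (1.12829e-22) + (1.01546e-21) + (8.22526e-20)
= 8.339503109e-20
Rounded to 6 significant figures: 8.3395e-20

8.3395e-20


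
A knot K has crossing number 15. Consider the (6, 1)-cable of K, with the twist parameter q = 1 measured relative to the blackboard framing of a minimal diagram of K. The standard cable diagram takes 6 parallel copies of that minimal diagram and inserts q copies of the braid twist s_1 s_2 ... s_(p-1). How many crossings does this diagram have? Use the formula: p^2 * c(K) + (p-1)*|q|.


Step 1: Each of the c(K) crossings of the companion diagram becomes p*p = p^2 crossings among the p parallel strands, and each of the |q| twists s_1 s_2 ... s_(p-1) adds (p-1) crossings.
  Crossings = p^2 * c(K) + (p-1)*|q|
Step 2: = 6^2 * 15 + (6-1)*1
Step 3: = 36*15 + 5*1
Step 4: = 540 + 5 = 545

545


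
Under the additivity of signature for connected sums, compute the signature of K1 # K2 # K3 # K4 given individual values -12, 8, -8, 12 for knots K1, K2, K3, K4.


The signature is additive under connected sum.
signature(K1 # K2 # K3 # K4) = (-12) + (8) + (-8) + (12)
= 0

0


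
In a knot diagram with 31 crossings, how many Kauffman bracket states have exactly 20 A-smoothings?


We choose which 20 of 31 crossings get A-smoothings.
C(31, 20) = 31! / (20! * 11!)
= 84672315

84672315


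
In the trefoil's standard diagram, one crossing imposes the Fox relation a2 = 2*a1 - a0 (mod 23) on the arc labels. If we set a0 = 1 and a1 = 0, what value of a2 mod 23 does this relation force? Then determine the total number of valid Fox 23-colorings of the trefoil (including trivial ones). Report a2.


Step 1: Apply the given crossing relation 2*a1 - a0 - a2 = 0 (mod 23).
  a2 = 2*a1 - a0 mod 23
  a2 = 2*0 - 1 mod 23
  a2 = 0 - 1 mod 23
  a2 = -1 mod 23 = 22
Step 2: The trefoil has determinant 3.
  Number of Fox p-colorings (p prime) is p^2 if p = 3, else p.
  Since 23 does not divide 3, only trivial (constant) colorings exist.
  (So the trial a0 = 1, a1 = 0 with a0 != a1 does NOT extend to a valid coloring of the whole trefoil: the other two crossing relations require 3*(a1 - a0) = 0 (mod 23), which fails.)
  Total colorings = 23
Step 3: a2 = 22, total Fox 23-colorings = 23

22


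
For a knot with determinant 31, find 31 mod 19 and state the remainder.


Step 1: A knot is p-colorable if and only if p divides its determinant.
Step 2: Compute 31 mod 19.
31 = 1 * 19 + 12
Step 3: 31 mod 19 = 12
Step 4: The knot is 19-colorable: no

12


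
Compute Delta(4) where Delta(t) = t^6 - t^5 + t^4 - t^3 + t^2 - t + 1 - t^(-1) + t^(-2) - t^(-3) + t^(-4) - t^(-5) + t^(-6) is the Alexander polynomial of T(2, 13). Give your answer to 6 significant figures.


Substituting t = 4 into Delta(t) = t^6 - t^5 + t^4 - t^3 + t^2 - t + 1 - t^(-1) + t^(-2) - t^(-3) + t^(-4) - t^(-5) + t^(-6):
Term values: (4096) + (-1024) + (256) + (-64) + (16) + (-4) + (1) + (-0.25) + (0.0625) + (-0.015625) + (0.00390625) + (-0.000976562) + (0.000244141)
Sum = 3276.800049
Rounded to 6 significant figures: 3276.8

3276.8


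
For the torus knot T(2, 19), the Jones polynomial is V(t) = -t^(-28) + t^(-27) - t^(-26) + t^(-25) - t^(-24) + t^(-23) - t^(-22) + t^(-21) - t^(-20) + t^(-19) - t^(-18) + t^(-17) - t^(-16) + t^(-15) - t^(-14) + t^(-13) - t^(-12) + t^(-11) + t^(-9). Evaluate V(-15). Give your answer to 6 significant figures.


Substituting t = -15 into V(t) = -t^(-28) + t^(-27) - t^(-26) + t^(-25) - t^(-24) + t^(-23) - t^(-22) + t^(-21) - t^(-20) + t^(-19) - t^(-18) + t^(-17) - t^(-16) + t^(-15) - t^(-14) + t^(-13) - t^(-12) + t^(-11) + t^(-9):
  (-)t^(-28) = -1.1734e-33
  (+)t^(-27) = -1.76009e-32
  (-)t^(-26) = -2.64014e-31
  (+)t^(-25) = -3.96021e-30
  (-)t^(-24) = -5.94032e-29
  (+)t^(-23) = -8.91048e-28
  (-)t^(-22) = -1.33657e-26
  (+)t^(-21) = -2.00486e-25
  (-)t^(-20) = -3.00729e-24
  (+)t^(-19) = -4.51093e-23
  (-)t^(-18) = -6.76639e-22
  (+)t^(-17) = -1.01496e-20
  (-)t^(-16) = -1.52244e-19
  (+)t^(-15) = -2.28366e-18
  (-)t^(-14) = -3.42549e-17
  (+)t^(-13) = -5.13823e-16
  (-)t^(-12) = -7.70735e-15
  (+)t^(-11) = -1.1561e-13
  (+)t^(-9) = -2.60123e-11
Sum = (-1.1734e-33) + (-1.76009e-32) + (-2.64014e-31) + (-3.96021e-30) + (-5.94032e-29) + (-8.91048e-28) + (-1.33657e-26) + (-2.00486e-25) + (-3.00729e-24) + (-4.51093e-23) + (-6.76639e-22) + (-1.01496e-20) + (-1.52244e-19) + (-2.28366e-18) + (-3.42549e-17) + (-5.13823e-16) + (-7.70735e-15) + (-1.1561e-13) + (-2.60123e-11)
= -2.613616294e-11
Rounded to 6 significant figures: -2.61362e-11

-2.61362e-11


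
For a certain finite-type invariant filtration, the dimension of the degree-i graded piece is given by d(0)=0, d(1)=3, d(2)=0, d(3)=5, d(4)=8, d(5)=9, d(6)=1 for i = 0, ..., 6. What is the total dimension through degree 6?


Total dimension = d(0) + d(1) + ... + d(6)
= 0 + 3 + 0 + 5 + 8 + 9 + 1
= 26

26


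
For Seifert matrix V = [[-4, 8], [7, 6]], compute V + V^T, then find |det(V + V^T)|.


Step 1: Form V + V^T where V = [[-4, 8], [7, 6]]
  V^T = [[-4, 7], [8, 6]]
  V + V^T = [[-8, 15], [15, 12]]
Step 2: det(V + V^T) = (-8)*12 - 15*15
  = -96 - 225 = -321
Step 3: Knot determinant = |det(V + V^T)| = |-321| = 321

321


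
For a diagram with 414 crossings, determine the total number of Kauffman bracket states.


Each crossing contributes 2 choices (A-smoothing or B-smoothing).
Total states = 2^414 = 42307582002575910332922579714097346549017899709713998034217522897561970639123926132812109468141778230245837569601494931472384

42307582002575910332922579714097346549017899709713998034217522897561970639123926132812109468141778230245837569601494931472384


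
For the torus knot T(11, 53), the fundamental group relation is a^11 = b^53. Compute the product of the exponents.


The relation is a^11 = b^53.
Product of exponents = 11 * 53
= 583

583


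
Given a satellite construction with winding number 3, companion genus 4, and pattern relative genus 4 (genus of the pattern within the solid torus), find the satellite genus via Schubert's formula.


Schubert: g(satellite) = g_rel(pattern) + |winding| * g(companion),
where g_rel(pattern) is the genus of the pattern relative to the solid torus.
= 4 + 3 * 4
= 4 + 12 = 16

16


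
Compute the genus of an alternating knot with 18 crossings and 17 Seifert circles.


For alternating knots, g = (c - s + 1)/2.
= (18 - 17 + 1)/2
= 2/2 = 1

1


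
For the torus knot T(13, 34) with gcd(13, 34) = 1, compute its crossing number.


For a torus knot T(p, q) with gcd(p,q)=1,
the crossing number is min(p*(q-1), q*(p-1)).
p*(q-1) = 13*33 = 429
q*(p-1) = 34*12 = 408
min(429, 408) = 408

408


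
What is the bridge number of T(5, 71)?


The bridge number of T(p,q) is min(p,q).
min(5, 71) = 5

5


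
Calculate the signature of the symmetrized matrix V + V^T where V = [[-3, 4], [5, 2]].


Step 1: V + V^T = [[-6, 9], [9, 4]]
Step 2: trace = -2, det = -105
Step 3: Discriminant = (-2)^2 - 4*(-105) = 424
Step 4: Eigenvalues: 9.29563, -11.2956
Step 5: Signature = (# positive eigenvalues) - (# negative eigenvalues) = 0

0


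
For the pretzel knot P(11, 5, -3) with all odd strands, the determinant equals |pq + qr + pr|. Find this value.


Step 1: Compute pq + qr + pr.
pq = 11*5 = 55
qr = 5*(-3) = -15
pr = 11*(-3) = -33
pq + qr + pr = 55 + (-15) + (-33) = 7
Step 2: Take absolute value.
det(P(11,5,-3)) = |7| = 7

7


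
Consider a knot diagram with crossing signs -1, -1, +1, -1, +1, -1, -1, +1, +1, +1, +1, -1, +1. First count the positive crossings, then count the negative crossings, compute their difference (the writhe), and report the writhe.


Step 1: Count positive crossings (+1).
Positive crossings: 7
Step 2: Count negative crossings (-1).
Negative crossings: 6
Step 3: Writhe = (positive) - (negative)
w = 7 - 6 = 1
Step 4: |w| = 1, and w is positive

1


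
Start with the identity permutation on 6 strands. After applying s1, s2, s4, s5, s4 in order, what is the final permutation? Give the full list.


Starting with identity [1, 2, 3, 4, 5, 6].
Apply generators in sequence:
  After s1: [2, 1, 3, 4, 5, 6]
  After s2: [2, 3, 1, 4, 5, 6]
  After s4: [2, 3, 1, 5, 4, 6]
  After s5: [2, 3, 1, 5, 6, 4]
  After s4: [2, 3, 1, 6, 5, 4]
Final permutation: [2, 3, 1, 6, 5, 4]

[2, 3, 1, 6, 5, 4]


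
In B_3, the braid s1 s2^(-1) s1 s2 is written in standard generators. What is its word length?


The word length counts the number of generators (including inverses).
Listing each generator: s1, s2^(-1), s1, s2
There are 4 generators in this braid word.

4


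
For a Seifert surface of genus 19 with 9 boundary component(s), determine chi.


chi = 2 - 2g - b
= 2 - 2*19 - 9
= 2 - 38 - 9 = -45

-45


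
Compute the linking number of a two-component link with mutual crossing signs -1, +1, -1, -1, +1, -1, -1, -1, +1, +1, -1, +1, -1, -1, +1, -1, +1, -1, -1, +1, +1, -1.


Step 1: Count positive crossings: 9
Step 2: Count negative crossings: 13
Step 3: Sum of signs = 9 - 13 = -4
Step 4: Linking number = sum/2 = -4/2 = -2

-2


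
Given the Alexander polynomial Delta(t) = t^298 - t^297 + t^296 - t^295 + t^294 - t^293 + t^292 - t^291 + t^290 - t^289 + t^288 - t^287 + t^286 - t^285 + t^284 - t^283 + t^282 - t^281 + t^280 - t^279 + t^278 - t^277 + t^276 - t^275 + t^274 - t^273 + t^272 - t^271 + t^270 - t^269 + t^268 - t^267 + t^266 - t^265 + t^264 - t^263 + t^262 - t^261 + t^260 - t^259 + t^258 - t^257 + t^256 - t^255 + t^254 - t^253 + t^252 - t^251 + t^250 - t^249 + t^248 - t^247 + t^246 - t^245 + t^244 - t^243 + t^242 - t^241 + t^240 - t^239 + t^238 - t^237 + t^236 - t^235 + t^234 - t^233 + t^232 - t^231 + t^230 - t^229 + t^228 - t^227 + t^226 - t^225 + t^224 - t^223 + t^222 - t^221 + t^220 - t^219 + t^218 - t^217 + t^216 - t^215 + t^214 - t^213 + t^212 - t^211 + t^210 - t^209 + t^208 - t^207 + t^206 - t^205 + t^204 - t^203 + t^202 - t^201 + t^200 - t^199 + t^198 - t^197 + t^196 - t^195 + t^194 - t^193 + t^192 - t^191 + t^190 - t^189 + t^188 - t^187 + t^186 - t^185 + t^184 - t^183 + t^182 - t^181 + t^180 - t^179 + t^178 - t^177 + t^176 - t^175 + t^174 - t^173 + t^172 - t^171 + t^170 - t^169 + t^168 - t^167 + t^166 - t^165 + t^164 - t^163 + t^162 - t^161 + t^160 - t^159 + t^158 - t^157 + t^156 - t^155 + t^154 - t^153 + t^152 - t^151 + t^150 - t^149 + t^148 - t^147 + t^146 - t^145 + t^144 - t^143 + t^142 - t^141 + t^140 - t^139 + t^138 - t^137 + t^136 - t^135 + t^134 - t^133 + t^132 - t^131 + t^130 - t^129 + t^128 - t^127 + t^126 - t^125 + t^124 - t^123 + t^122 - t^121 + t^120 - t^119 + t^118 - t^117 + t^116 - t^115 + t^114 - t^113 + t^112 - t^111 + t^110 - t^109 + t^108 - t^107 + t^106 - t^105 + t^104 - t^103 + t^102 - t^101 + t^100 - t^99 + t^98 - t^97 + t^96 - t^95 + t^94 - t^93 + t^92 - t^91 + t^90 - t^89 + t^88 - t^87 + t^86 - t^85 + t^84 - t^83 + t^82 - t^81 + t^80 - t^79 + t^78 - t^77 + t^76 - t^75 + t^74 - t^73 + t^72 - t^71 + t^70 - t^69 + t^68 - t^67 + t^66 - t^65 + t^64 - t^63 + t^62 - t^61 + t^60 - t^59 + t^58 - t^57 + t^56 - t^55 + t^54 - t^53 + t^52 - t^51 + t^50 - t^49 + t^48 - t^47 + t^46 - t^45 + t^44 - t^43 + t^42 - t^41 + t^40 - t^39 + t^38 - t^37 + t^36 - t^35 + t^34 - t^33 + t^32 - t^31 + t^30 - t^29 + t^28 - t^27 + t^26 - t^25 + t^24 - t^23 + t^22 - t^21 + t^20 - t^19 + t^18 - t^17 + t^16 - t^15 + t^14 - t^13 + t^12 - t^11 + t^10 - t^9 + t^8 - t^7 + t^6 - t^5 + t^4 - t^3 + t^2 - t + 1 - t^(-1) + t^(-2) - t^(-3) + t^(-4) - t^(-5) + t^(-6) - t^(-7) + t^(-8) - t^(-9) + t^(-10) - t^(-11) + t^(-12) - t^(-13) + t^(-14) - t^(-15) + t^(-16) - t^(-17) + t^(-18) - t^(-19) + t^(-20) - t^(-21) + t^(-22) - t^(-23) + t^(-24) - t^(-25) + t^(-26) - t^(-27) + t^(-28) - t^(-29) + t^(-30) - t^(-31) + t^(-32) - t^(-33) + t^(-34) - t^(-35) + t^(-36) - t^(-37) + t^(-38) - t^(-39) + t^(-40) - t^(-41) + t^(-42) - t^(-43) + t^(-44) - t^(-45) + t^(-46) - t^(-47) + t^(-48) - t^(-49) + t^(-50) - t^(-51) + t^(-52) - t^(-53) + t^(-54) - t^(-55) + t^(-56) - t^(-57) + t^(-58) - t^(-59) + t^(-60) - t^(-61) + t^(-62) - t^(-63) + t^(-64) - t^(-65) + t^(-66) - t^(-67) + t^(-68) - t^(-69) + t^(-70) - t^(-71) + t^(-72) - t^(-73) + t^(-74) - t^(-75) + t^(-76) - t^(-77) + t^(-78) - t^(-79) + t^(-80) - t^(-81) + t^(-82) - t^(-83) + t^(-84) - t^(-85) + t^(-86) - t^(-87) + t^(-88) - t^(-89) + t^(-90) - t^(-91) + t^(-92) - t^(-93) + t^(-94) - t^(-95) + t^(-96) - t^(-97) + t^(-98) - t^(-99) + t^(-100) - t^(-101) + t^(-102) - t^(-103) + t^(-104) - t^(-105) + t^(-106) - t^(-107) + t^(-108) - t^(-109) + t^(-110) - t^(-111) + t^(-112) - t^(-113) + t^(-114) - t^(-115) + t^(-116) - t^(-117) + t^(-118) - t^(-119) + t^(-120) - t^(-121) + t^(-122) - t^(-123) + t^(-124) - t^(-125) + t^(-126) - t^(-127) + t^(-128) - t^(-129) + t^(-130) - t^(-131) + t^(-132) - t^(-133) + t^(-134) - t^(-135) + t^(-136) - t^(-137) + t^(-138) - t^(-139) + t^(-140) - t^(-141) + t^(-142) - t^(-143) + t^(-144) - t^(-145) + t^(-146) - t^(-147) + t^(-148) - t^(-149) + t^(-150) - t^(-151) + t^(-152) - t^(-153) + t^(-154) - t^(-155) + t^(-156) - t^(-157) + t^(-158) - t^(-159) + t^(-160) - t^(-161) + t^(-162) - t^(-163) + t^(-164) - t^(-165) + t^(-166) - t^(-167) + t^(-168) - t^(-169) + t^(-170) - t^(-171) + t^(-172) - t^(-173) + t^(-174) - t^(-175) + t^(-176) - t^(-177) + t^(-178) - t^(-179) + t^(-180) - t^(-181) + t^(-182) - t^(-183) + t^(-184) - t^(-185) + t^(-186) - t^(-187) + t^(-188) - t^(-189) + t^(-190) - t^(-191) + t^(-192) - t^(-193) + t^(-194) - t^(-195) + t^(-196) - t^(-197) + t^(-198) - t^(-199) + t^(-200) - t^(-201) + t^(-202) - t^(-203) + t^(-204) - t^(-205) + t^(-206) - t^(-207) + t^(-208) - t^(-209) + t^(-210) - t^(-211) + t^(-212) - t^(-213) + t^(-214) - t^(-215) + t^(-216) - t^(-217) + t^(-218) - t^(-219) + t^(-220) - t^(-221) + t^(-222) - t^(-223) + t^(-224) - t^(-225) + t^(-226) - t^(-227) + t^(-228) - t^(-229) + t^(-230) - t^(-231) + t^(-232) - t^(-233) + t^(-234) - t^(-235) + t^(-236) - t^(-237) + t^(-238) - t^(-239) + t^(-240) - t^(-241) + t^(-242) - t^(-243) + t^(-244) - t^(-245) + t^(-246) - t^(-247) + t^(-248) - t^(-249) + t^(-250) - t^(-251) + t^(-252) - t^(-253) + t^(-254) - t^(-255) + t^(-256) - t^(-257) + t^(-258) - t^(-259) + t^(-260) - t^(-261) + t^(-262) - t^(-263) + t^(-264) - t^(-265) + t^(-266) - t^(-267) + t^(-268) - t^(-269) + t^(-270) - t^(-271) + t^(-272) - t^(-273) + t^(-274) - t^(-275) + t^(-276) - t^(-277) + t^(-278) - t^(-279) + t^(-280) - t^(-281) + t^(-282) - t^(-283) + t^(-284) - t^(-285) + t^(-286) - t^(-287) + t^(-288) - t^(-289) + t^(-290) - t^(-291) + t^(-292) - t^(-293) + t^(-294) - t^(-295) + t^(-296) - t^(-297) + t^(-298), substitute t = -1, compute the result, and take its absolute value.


Step 1: The polynomial has 597 terms with alternating signs, exponents from 298 down to -298.
Step 2: Substitute t = -1. The i-th term has coefficient (-1)^i and exponent (m-i),
  so its value is (-1)^i * (-1)^(m-i) = (-1)^m = 1 for every i.
Step 3: All 597 terms equal 1, so Delta(-1) = 597 * (1) = 597
Step 4: |Delta(-1)| = 597

597
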